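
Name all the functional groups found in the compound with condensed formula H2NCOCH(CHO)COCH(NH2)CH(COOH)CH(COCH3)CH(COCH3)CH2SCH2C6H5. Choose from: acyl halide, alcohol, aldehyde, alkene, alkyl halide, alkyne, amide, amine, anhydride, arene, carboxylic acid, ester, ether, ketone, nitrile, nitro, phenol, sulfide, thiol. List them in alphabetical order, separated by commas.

–C(=O)NH2: carbonyl C bonded to C and to N → amide (the N is not a separate amine).
pendant –CHO: carbonyl C bonded to C and H → aldehyde.
–C(=O)– with carbon on both sides → ketone.
–NH2 on an sp³ carbon with no adjacent C=O → amine.
pendant –COOH: carbonyl C bonded to C and –OH → carboxylic acid.
pendant –COCH3: carbonyl C bonded to two carbons → ketone.
pendant –COCH3: carbonyl C bonded to two carbons → ketone.
C–S–C linkage → sulfide (thioether).
–C6H5 phenyl ring → arene.

aldehyde, amide, amine, arene, carboxylic acid, ketone, sulfide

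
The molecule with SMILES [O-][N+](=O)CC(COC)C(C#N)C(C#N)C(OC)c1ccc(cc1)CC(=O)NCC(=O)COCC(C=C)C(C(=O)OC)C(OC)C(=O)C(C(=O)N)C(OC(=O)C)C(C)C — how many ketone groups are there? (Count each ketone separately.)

2

Reading the structure from left to right:
  O2NCH2: –NO2 on carbon → nitro group.
  CH(CH2OCH3): pendant –CH2OCH3: C–O–C linkage → ether.
  CH(CN): pendant –C≡N: nitrile.
  CH(CN): pendant –C≡N: nitrile.
  CH(OCH3): pendant –OCH3: C–O–C with sp³ C, no adjacent C=O → ether.
  C6H4: para-disubstituted benzene ring → arene.
  CH2CONHCH2: –C(=O)–N– linkage → amide (the N is not an amine).
  CO: –C(=O)– with carbon on both sides → ketone.
  CH2OCH2: C–O–C with sp³ carbons on both sides and no adjacent C=O → ether.
  CH(CH=CH2): pendant –CH=CH2: C=C double bond → alkene.
  CH(COOCH3): pendant –COOCH3: carbonyl C bonded to C and –OCH3 → ester.
  CH(OCH3): pendant –OCH3: C–O–C with sp³ C, no adjacent C=O → ether.
  CO: –C(=O)– with carbon on both sides → ketone.
  CH(CONH2): pendant –CONH2: carbonyl C bonded to C and N → amide.
  CH(OCOCH3): pendant –OC(=O)CH3: an acyloxy group → ester.
Ketone appears at: CO, CO → 2.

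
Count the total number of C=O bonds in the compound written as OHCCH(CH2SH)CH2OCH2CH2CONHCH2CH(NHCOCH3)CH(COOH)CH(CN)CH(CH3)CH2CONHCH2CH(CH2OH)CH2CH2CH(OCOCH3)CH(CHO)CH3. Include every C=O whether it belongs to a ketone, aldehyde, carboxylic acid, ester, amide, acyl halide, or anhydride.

7

OHC: aldehyde, 1 C=O (running total 1).
CH2CONHCH2: amide, 1 C=O (running total 2).
CH(NHCOCH3): amide, 1 C=O (running total 3).
CH(COOH): carboxylic acid, 1 C=O (running total 4).
CH2CONHCH2: amide, 1 C=O (running total 5).
CH(OCOCH3): ester, 1 C=O (running total 6).
CH(CHO): aldehyde, 1 C=O (running total 7).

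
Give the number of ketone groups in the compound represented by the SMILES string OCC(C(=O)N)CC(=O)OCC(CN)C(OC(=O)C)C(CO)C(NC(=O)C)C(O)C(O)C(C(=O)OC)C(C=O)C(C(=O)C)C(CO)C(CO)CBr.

HO– on an sp³ carbon → alcohol.
pendant –CONH2: carbonyl C bonded to C and N → amide.
–C(=O)–O–C with C on the carbonyl side → ester.
pendant –CH2NH2: N on sp³ C, no adjacent C=O → amine.
pendant –OC(=O)CH3: an acyloxy group → ester.
pendant –CH2OH on an sp³ backbone C → alcohol.
pendant –NHC(=O)CH3: N bonded to a carbonyl → amide (not amine).
–OH on an sp³ carbon → alcohol (secondary).
–OH on an sp³ carbon → alcohol (secondary).
pendant –COOCH3: carbonyl C bonded to C and –OCH3 → ester.
pendant –CHO: carbonyl C bonded to C and H → aldehyde.
pendant –COCH3: carbonyl C bonded to two carbons → ketone.
pendant –CH2OH on an sp³ backbone C → alcohol.
pendant –CH2OH on an sp³ backbone C → alcohol.
halogen on an sp³ carbon → alkyl halide.
Ketone appears at: CH(COCH3) → 1.

1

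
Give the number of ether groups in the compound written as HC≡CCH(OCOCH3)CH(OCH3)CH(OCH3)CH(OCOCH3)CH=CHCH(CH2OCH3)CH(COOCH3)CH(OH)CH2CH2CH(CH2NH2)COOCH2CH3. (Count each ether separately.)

3

Working along the chain:
  HC≡C: C≡C triple bond → alkyne.
  CH(OCOCH3): pendant –OC(=O)CH3: an acyloxy group → ester.
  CH(OCH3): pendant –OCH3: C–O–C with sp³ C, no adjacent C=O → ether.
  CH(OCH3): pendant –OCH3: C–O–C with sp³ C, no adjacent C=O → ether.
  CH(OCOCH3): pendant –OC(=O)CH3: an acyloxy group → ester.
  CH=CH: C=C double bond → alkene.
  CH(CH2OCH3): pendant –CH2OCH3: C–O–C linkage → ether.
  CH(COOCH3): pendant –COOCH3: carbonyl C bonded to C and –OCH3 → ester.
  CH(OH): –OH on an sp³ carbon → alcohol (secondary).
  CH(CH2NH2): pendant –CH2NH2: N on sp³ C, no adjacent C=O → amine.
  COOCH2CH3: –C(=O)OCH2CH3: carbonyl C bonded to C and to –OEt → ester.
Ether appears at: CH(OCH3), CH(OCH3), CH(CH2OCH3) → 3.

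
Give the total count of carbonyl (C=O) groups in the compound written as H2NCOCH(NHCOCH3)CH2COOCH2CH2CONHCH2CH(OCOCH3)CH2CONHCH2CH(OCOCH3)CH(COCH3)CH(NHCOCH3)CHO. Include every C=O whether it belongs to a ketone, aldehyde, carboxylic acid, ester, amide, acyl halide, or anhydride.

10

H2NCO: amide, 1 C=O (running total 1).
CH(NHCOCH3): amide, 1 C=O (running total 2).
CH2COOCH2: ester, 1 C=O (running total 3).
CH2CONHCH2: amide, 1 C=O (running total 4).
CH(OCOCH3): ester, 1 C=O (running total 5).
CH2CONHCH2: amide, 1 C=O (running total 6).
CH(OCOCH3): ester, 1 C=O (running total 7).
CH(COCH3): ketone, 1 C=O (running total 8).
CH(NHCOCH3): amide, 1 C=O (running total 9).
CHO: aldehyde, 1 C=O (running total 10).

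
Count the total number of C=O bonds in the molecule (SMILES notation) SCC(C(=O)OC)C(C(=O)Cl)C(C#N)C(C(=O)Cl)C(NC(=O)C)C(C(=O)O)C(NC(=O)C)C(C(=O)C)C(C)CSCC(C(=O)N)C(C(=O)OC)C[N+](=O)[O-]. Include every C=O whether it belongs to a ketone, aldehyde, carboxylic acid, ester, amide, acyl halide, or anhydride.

CH(COOCH3): ester, 1 C=O (running total 1).
CH(COCl): acyl halide, 1 C=O (running total 2).
CH(COCl): acyl halide, 1 C=O (running total 3).
CH(NHCOCH3): amide, 1 C=O (running total 4).
CH(COOH): carboxylic acid, 1 C=O (running total 5).
CH(NHCOCH3): amide, 1 C=O (running total 6).
CH(COCH3): ketone, 1 C=O (running total 7).
CH(CONH2): amide, 1 C=O (running total 8).
CH(COOCH3): ester, 1 C=O (running total 9).

9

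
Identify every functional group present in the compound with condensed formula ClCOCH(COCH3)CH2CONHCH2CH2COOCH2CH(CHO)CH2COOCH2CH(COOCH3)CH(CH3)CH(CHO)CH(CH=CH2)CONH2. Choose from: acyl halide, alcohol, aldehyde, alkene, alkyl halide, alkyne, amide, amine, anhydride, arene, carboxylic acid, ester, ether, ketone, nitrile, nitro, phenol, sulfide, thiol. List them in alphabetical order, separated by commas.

Working along the chain:
  ClCO: –C(=O)Cl: carbonyl C bonded to C and to a halogen → acyl halide (not alkyl halide).
  CH(COCH3): pendant –COCH3: carbonyl C bonded to two carbons → ketone.
  CH2CONHCH2: –C(=O)–N– linkage → amide (the N is not an amine).
  CH2COOCH2: –C(=O)–O–C with C on the carbonyl side → ester.
  CH(CHO): pendant –CHO: carbonyl C bonded to C and H → aldehyde.
  CH2COOCH2: –C(=O)–O–C with C on the carbonyl side → ester.
  CH(COOCH3): pendant –COOCH3: carbonyl C bonded to C and –OCH3 → ester.
  CH(CHO): pendant –CHO: carbonyl C bonded to C and H → aldehyde.
  CH(CH=CH2): pendant –CH=CH2: C=C double bond → alkene.
  CONH2: –C(=O)NH2: carbonyl C bonded to C and to N → amide (the N is not a separate amine).

acyl halide, aldehyde, alkene, amide, ester, ketone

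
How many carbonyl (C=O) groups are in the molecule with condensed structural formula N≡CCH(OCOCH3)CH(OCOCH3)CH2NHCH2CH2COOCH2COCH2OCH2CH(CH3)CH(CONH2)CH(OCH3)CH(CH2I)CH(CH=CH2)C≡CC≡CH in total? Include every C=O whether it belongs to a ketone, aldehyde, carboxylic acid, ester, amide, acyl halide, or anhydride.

CH(OCOCH3): ester, 1 C=O (running total 1).
CH(OCOCH3): ester, 1 C=O (running total 2).
CH2COOCH2: ester, 1 C=O (running total 3).
CO: ketone, 1 C=O (running total 4).
CH(CONH2): amide, 1 C=O (running total 5).

5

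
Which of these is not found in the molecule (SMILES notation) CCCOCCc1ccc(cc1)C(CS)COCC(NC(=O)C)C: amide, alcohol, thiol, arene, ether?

alcohol

arene: present (C6H4 — para-disubstituted benzene ring → arene).
amide: present (CH(NHCOCH3) — pendant –NHC(=O)CH3: N bonded to a carbonyl → amide (not amine)).
thiol: present (CH(CH2SH) — pendant –CH2SH → thiol).
ether: present (CH2OCH2 — C–O–C with sp³ carbons on both sides and no adjacent C=O → ether).
alcohol: no segment matches this pattern.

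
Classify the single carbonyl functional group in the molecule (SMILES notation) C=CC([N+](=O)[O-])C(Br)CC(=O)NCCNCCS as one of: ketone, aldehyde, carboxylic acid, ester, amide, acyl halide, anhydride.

amide

The carbonyl is in the CH2CONHCH2 segment: –C(=O)–N– linkage → amide (the N is not an amine).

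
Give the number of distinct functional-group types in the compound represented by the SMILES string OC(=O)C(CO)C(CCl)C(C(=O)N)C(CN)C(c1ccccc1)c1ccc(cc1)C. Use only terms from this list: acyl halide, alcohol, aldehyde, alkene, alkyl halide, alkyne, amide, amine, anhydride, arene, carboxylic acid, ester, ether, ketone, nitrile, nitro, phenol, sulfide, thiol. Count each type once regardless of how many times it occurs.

–COOH: carbonyl C bonded to –OH and C → carboxylic acid (the –OH is not a separate alcohol).
pendant –CH2OH on an sp³ backbone C → alcohol.
pendant –CH2X: halogen on sp³ carbon → alkyl halide.
pendant –CONH2: carbonyl C bonded to C and N → amide.
pendant –CH2NH2: N on sp³ C, no adjacent C=O → amine.
pendant –C6H5: benzene ring → arene.
para-disubstituted benzene ring → arene.
Distinct types present: alcohol, alkyl halide, amide, amine, arene, carboxylic acid.

6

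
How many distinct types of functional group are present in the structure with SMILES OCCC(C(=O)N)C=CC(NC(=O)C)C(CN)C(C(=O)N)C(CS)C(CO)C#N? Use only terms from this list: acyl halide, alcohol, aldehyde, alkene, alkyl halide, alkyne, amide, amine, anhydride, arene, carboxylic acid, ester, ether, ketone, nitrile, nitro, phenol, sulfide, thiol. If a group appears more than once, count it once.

Reading the structure from left to right:
  HOCH2: HO– on an sp³ carbon → alcohol.
  CH(CONH2): pendant –CONH2: carbonyl C bonded to C and N → amide.
  CH=CH: C=C double bond → alkene.
  CH(NHCOCH3): pendant –NHC(=O)CH3: N bonded to a carbonyl → amide (not amine).
  CH(CH2NH2): pendant –CH2NH2: N on sp³ C, no adjacent C=O → amine.
  CH(CONH2): pendant –CONH2: carbonyl C bonded to C and N → amide.
  CH(CH2SH): pendant –CH2SH → thiol.
  CH(CH2OH): pendant –CH2OH on an sp³ backbone C → alcohol.
  CN: –C≡N: carbon triple-bonded to nitrogen → nitrile.
Distinct types present: alcohol, alkene, amide, amine, nitrile, thiol.

6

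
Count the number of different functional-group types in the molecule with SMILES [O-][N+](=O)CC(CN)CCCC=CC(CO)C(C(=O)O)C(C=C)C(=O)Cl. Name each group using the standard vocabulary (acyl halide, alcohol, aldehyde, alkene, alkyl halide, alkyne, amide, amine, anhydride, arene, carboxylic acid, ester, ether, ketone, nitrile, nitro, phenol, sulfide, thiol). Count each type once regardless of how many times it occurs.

Reading the structure from left to right:
  O2NCH2: –NO2 on carbon → nitro group.
  CH(CH2NH2): pendant –CH2NH2: N on sp³ C, no adjacent C=O → amine.
  CH=CH: C=C double bond → alkene.
  CH(CH2OH): pendant –CH2OH on an sp³ backbone C → alcohol.
  CH(COOH): pendant –COOH: carbonyl C bonded to C and –OH → carboxylic acid.
  CH(CH=CH2): pendant –CH=CH2: C=C double bond → alkene.
  COCl: –C(=O)Cl: carbonyl C bonded to C and to a halogen → acyl halide (not alkyl halide).
Distinct types present: acyl halide, alcohol, alkene, amine, carboxylic acid, nitro.

6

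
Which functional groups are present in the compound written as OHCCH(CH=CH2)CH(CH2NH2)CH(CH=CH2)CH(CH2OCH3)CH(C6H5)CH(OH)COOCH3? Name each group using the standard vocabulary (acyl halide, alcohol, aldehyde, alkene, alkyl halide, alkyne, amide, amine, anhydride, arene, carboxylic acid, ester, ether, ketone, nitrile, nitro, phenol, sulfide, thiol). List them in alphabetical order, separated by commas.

Taking each segment in turn:
  OHC: terminal –CHO: carbonyl C bonded to H and C → aldehyde.
  CH(CH=CH2): pendant –CH=CH2: C=C double bond → alkene.
  CH(CH2NH2): pendant –CH2NH2: N on sp³ C, no adjacent C=O → amine.
  CH(CH=CH2): pendant –CH=CH2: C=C double bond → alkene.
  CH(CH2OCH3): pendant –CH2OCH3: C–O–C linkage → ether.
  CH(C6H5): pendant –C6H5: benzene ring → arene.
  CH(OH): –OH on an sp³ carbon → alcohol (secondary).
  COOCH3: –C(=O)OCH3: carbonyl C bonded to C and to –OCH3 → ester (not ketone + ether).

alcohol, aldehyde, alkene, amine, arene, ester, ether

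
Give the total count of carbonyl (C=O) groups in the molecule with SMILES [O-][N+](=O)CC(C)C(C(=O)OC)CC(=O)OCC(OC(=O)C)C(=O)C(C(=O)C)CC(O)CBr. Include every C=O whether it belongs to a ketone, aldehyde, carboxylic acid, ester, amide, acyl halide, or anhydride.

CH(COOCH3): ester, 1 C=O (running total 1).
CH2COOCH2: ester, 1 C=O (running total 2).
CH(OCOCH3): ester, 1 C=O (running total 3).
CO: ketone, 1 C=O (running total 4).
CH(COCH3): ketone, 1 C=O (running total 5).

5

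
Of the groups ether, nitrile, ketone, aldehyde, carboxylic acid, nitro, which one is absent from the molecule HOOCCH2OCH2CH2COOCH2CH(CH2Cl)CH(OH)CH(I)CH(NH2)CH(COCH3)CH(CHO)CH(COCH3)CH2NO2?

aldehyde: present (CH(CHO) — pendant –CHO: carbonyl C bonded to C and H → aldehyde).
nitro: present (CH2NO2 — –NO2 on carbon → nitro group).
ether: present (CH2OCH2 — C–O–C with sp³ carbons on both sides and no adjacent C=O → ether).
ketone: present (CH(COCH3) — pendant –COCH3: carbonyl C bonded to two carbons → ketone).
carboxylic acid: present (HOOC — –COOH: carbonyl C bonded to –OH and C → carboxylic acid (the –OH is not a separate alcohol)).
nitrile: no segment matches this pattern.

nitrile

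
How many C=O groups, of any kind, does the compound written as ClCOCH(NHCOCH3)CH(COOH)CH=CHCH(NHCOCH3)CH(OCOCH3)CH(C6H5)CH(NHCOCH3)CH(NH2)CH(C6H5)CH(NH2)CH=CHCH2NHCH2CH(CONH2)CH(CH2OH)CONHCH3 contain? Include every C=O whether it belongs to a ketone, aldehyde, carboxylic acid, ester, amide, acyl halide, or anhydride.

ClCO: acyl halide, 1 C=O (running total 1).
CH(NHCOCH3): amide, 1 C=O (running total 2).
CH(COOH): carboxylic acid, 1 C=O (running total 3).
CH(NHCOCH3): amide, 1 C=O (running total 4).
CH(OCOCH3): ester, 1 C=O (running total 5).
CH(NHCOCH3): amide, 1 C=O (running total 6).
CH(CONH2): amide, 1 C=O (running total 7).
CONHCH3: amide, 1 C=O (running total 8).

8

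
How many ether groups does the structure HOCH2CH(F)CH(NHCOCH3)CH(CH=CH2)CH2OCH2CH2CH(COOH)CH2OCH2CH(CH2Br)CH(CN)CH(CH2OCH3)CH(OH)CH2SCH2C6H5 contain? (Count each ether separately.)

3

Working along the chain:
  HOCH2: HO– on an sp³ carbon → alcohol.
  CH(F): halogen on an sp³ carbon → alkyl halide.
  CH(NHCOCH3): pendant –NHC(=O)CH3: N bonded to a carbonyl → amide (not amine).
  CH(CH=CH2): pendant –CH=CH2: C=C double bond → alkene.
  CH2OCH2: C–O–C with sp³ carbons on both sides and no adjacent C=O → ether.
  CH(COOH): pendant –COOH: carbonyl C bonded to C and –OH → carboxylic acid.
  CH2OCH2: C–O–C with sp³ carbons on both sides and no adjacent C=O → ether.
  CH(CH2Br): pendant –CH2X: halogen on sp³ carbon → alkyl halide.
  CH(CN): pendant –C≡N: nitrile.
  CH(CH2OCH3): pendant –CH2OCH3: C–O–C linkage → ether.
  CH(OH): –OH on an sp³ carbon → alcohol (secondary).
  CH2SCH2: C–S–C linkage → sulfide (thioether).
  C6H5: –C6H5 phenyl ring → arene.
Ether appears at: CH2OCH2, CH2OCH2, CH(CH2OCH3) → 3.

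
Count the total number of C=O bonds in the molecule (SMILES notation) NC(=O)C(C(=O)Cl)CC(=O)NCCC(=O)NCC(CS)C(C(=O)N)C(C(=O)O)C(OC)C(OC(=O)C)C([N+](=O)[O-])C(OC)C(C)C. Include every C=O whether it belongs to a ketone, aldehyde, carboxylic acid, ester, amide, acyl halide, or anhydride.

H2NCO: amide, 1 C=O (running total 1).
CH(COCl): acyl halide, 1 C=O (running total 2).
CH2CONHCH2: amide, 1 C=O (running total 3).
CH2CONHCH2: amide, 1 C=O (running total 4).
CH(CONH2): amide, 1 C=O (running total 5).
CH(COOH): carboxylic acid, 1 C=O (running total 6).
CH(OCOCH3): ester, 1 C=O (running total 7).

7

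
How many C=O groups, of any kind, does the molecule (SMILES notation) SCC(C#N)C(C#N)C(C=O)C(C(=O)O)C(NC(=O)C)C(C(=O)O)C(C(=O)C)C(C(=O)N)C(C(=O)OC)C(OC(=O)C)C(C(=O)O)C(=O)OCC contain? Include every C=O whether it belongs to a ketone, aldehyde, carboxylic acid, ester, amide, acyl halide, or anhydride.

CH(CHO): aldehyde, 1 C=O (running total 1).
CH(COOH): carboxylic acid, 1 C=O (running total 2).
CH(NHCOCH3): amide, 1 C=O (running total 3).
CH(COOH): carboxylic acid, 1 C=O (running total 4).
CH(COCH3): ketone, 1 C=O (running total 5).
CH(CONH2): amide, 1 C=O (running total 6).
CH(COOCH3): ester, 1 C=O (running total 7).
CH(OCOCH3): ester, 1 C=O (running total 8).
CH(COOH): carboxylic acid, 1 C=O (running total 9).
COOCH2CH3: ester, 1 C=O (running total 10).

10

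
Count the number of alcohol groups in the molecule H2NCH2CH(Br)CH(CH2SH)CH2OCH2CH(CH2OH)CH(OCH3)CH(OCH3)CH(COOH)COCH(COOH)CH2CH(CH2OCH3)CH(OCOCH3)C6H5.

–NH2 on an sp³ carbon with no adjacent C=O → amine.
halogen on an sp³ carbon → alkyl halide.
pendant –CH2SH → thiol.
C–O–C with sp³ carbons on both sides and no adjacent C=O → ether.
pendant –CH2OH on an sp³ backbone C → alcohol.
pendant –OCH3: C–O–C with sp³ C, no adjacent C=O → ether.
pendant –OCH3: C–O–C with sp³ C, no adjacent C=O → ether.
pendant –COOH: carbonyl C bonded to C and –OH → carboxylic acid.
–C(=O)– with carbon on both sides → ketone.
pendant –COOH: carbonyl C bonded to C and –OH → carboxylic acid.
pendant –CH2OCH3: C–O–C linkage → ether.
pendant –OC(=O)CH3: an acyloxy group → ester.
–C6H5 phenyl ring → arene.
Alcohol appears at: CH(CH2OH) → 1.

1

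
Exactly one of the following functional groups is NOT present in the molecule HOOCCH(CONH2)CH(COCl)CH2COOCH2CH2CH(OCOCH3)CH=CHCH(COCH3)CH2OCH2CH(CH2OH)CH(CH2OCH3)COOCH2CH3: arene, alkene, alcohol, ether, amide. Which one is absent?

arene

alcohol: present (CH(CH2OH) — pendant –CH2OH on an sp³ backbone C → alcohol).
alkene: present (CH=CH — C=C double bond → alkene).
amide: present (CH(CONH2) — pendant –CONH2: carbonyl C bonded to C and N → amide).
ether: present (CH2OCH2 — C–O–C with sp³ carbons on both sides and no adjacent C=O → ether).
arene: no segment matches this pattern.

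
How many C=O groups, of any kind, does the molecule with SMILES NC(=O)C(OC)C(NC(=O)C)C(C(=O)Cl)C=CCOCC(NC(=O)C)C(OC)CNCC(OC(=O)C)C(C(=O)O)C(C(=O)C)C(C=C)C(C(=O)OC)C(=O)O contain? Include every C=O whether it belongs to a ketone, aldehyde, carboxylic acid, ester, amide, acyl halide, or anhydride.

9

H2NCO: amide, 1 C=O (running total 1).
CH(NHCOCH3): amide, 1 C=O (running total 2).
CH(COCl): acyl halide, 1 C=O (running total 3).
CH(NHCOCH3): amide, 1 C=O (running total 4).
CH(OCOCH3): ester, 1 C=O (running total 5).
CH(COOH): carboxylic acid, 1 C=O (running total 6).
CH(COCH3): ketone, 1 C=O (running total 7).
CH(COOCH3): ester, 1 C=O (running total 8).
COOH: carboxylic acid, 1 C=O (running total 9).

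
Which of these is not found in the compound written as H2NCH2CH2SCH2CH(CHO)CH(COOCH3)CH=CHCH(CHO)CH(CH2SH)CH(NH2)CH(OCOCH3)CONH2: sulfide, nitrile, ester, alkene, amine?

nitrile

ester: present (CH(COOCH3) — pendant –COOCH3: carbonyl C bonded to C and –OCH3 → ester).
alkene: present (CH=CH — C=C double bond → alkene).
sulfide: present (CH2SCH2 — C–S–C linkage → sulfide (thioether)).
amine: present (H2NCH2 — –NH2 on an sp³ carbon with no adjacent C=O → amine).
nitrile: no segment matches this pattern.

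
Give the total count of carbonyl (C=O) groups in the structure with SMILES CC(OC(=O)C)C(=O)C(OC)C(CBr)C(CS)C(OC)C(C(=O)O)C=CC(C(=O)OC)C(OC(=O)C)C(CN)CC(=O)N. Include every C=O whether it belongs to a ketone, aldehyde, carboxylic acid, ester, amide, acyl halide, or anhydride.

CH(OCOCH3): ester, 1 C=O (running total 1).
CO: ketone, 1 C=O (running total 2).
CH(COOH): carboxylic acid, 1 C=O (running total 3).
CH(COOCH3): ester, 1 C=O (running total 4).
CH(OCOCH3): ester, 1 C=O (running total 5).
CONH2: amide, 1 C=O (running total 6).

6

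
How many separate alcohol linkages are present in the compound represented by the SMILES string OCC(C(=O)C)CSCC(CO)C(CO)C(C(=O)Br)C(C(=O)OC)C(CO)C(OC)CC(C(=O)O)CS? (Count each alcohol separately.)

4

HO– on an sp³ carbon → alcohol.
pendant –COCH3: carbonyl C bonded to two carbons → ketone.
C–S–C linkage → sulfide (thioether).
pendant –CH2OH on an sp³ backbone C → alcohol.
pendant –CH2OH on an sp³ backbone C → alcohol.
pendant –C(=O)X: carbonyl C bonded to C and halogen → acyl halide.
pendant –COOCH3: carbonyl C bonded to C and –OCH3 → ester.
pendant –CH2OH on an sp³ backbone C → alcohol.
pendant –OCH3: C–O–C with sp³ C, no adjacent C=O → ether.
pendant –COOH: carbonyl C bonded to C and –OH → carboxylic acid.
–SH on an sp³ carbon → thiol.
Alcohol appears at: HOCH2, CH(CH2OH), CH(CH2OH), CH(CH2OH) → 4.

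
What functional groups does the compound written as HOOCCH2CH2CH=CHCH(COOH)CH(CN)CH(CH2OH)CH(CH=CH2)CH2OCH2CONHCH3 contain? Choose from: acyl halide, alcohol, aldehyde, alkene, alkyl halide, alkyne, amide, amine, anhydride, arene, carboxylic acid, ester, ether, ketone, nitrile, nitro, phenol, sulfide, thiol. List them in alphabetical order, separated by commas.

–COOH: carbonyl C bonded to –OH and C → carboxylic acid (the –OH is not a separate alcohol).
C=C double bond → alkene.
pendant –COOH: carbonyl C bonded to C and –OH → carboxylic acid.
pendant –C≡N: nitrile.
pendant –CH2OH on an sp³ backbone C → alcohol.
pendant –CH=CH2: C=C double bond → alkene.
C–O–C with sp³ carbons on both sides and no adjacent C=O → ether.
–C(=O)NHCH3: carbonyl C bonded to C and to N → amide (the N is not an amine).

alcohol, alkene, amide, carboxylic acid, ether, nitrile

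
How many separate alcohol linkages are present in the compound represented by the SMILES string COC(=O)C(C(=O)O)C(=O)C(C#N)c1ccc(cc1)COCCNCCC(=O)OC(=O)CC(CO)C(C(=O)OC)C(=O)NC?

1

Reading the structure from left to right:
  CH3OOC: CH3O–C(=O)–: carbonyl C bonded to C and to –OCH3 → ester (not ketone + ether).
  CH(COOH): pendant –COOH: carbonyl C bonded to C and –OH → carboxylic acid.
  CO: –C(=O)– with carbon on both sides → ketone.
  CH(CN): pendant –C≡N: nitrile.
  C6H4: para-disubstituted benzene ring → arene.
  CH2OCH2: C–O–C with sp³ carbons on both sides and no adjacent C=O → ether.
  CH2NHCH2: C–N–C with sp³ carbons and no adjacent C=O → amine (secondary).
  CH2CO-O-COCH2: two acyl groups sharing one oxygen, –C(=O)–O–C(=O)– → anhydride.
  CH(CH2OH): pendant –CH2OH on an sp³ backbone C → alcohol.
  CH(COOCH3): pendant –COOCH3: carbonyl C bonded to C and –OCH3 → ester.
  CONHCH3: –C(=O)NHCH3: carbonyl C bonded to C and to N → amide (the N is not an amine).
Alcohol appears at: CH(CH2OH) → 1.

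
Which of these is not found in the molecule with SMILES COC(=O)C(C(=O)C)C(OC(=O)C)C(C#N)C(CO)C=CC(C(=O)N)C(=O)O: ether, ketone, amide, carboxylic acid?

ether

ketone: present (CH(COCH3) — pendant –COCH3: carbonyl C bonded to two carbons → ketone).
carboxylic acid: present (COOH — –COOH: carbonyl C bonded to –OH and C → carboxylic acid (the –OH is not a separate alcohol)).
amide: present (CH(CONH2) — pendant –CONH2: carbonyl C bonded to C and N → amide).
ether: absent. In each of CH3OOC and CH(OCOCH3), the C–O–C oxygen is adjacent to a C=O, so it belongs to an ester, not an ether.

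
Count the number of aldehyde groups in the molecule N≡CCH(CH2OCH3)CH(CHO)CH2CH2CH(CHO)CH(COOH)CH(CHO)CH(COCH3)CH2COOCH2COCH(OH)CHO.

N≡C–: carbon triple-bonded to nitrogen → nitrile.
pendant –CH2OCH3: C–O–C linkage → ether.
pendant –CHO: carbonyl C bonded to C and H → aldehyde.
pendant –CHO: carbonyl C bonded to C and H → aldehyde.
pendant –COOH: carbonyl C bonded to C and –OH → carboxylic acid.
pendant –CHO: carbonyl C bonded to C and H → aldehyde.
pendant –COCH3: carbonyl C bonded to two carbons → ketone.
–C(=O)–O–C with C on the carbonyl side → ester.
–C(=O)– with carbon on both sides → ketone.
–OH on an sp³ carbon → alcohol (secondary).
terminal –CHO: carbonyl C bonded to H and C → aldehyde.
Aldehyde appears at: CH(CHO), CH(CHO), CH(CHO), CHO → 4.

4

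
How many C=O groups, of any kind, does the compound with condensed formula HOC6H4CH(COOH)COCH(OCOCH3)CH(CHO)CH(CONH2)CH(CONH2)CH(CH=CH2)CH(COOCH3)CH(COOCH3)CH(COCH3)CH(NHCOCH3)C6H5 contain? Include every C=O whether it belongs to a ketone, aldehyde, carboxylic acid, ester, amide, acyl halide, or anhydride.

CH(COOH): carboxylic acid, 1 C=O (running total 1).
CO: ketone, 1 C=O (running total 2).
CH(OCOCH3): ester, 1 C=O (running total 3).
CH(CHO): aldehyde, 1 C=O (running total 4).
CH(CONH2): amide, 1 C=O (running total 5).
CH(CONH2): amide, 1 C=O (running total 6).
CH(COOCH3): ester, 1 C=O (running total 7).
CH(COOCH3): ester, 1 C=O (running total 8).
CH(COCH3): ketone, 1 C=O (running total 9).
CH(NHCOCH3): amide, 1 C=O (running total 10).

10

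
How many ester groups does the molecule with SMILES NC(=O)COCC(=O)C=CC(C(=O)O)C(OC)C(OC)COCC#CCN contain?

0

–C(=O)NH2: carbonyl C bonded to C and to N → amide (the N is not a separate amine).
C–O–C with sp³ carbons on both sides and no adjacent C=O → ether.
–C(=O)– with carbon on both sides → ketone.
C=C double bond → alkene.
pendant –COOH: carbonyl C bonded to C and –OH → carboxylic acid.
pendant –OCH3: C–O–C with sp³ C, no adjacent C=O → ether.
pendant –OCH3: C–O–C with sp³ C, no adjacent C=O → ether.
C–O–C with sp³ carbons on both sides and no adjacent C=O → ether.
C≡C triple bond → alkyne.
–NH2 on an sp³ carbon with no adjacent C=O → amine.
No segment is a ester: CH2OCH2 is ether, not ester; CO is ketone, not ester; CH(COOH) is carboxylic acid, not ester. → 0.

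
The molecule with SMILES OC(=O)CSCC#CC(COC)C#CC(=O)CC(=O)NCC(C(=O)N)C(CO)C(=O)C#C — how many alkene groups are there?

Taking each segment in turn:
  HOOC: –COOH: carbonyl C bonded to –OH and C → carboxylic acid (the –OH is not a separate alcohol).
  CH2SCH2: C–S–C linkage → sulfide (thioether).
  C≡C: C≡C triple bond → alkyne.
  CH(CH2OCH3): pendant –CH2OCH3: C–O–C linkage → ether.
  C≡C: C≡C triple bond → alkyne.
  CO: –C(=O)– with carbon on both sides → ketone.
  CH2CONHCH2: –C(=O)–N– linkage → amide (the N is not an amine).
  CH(CONH2): pendant –CONH2: carbonyl C bonded to C and N → amide.
  CH(CH2OH): pendant –CH2OH on an sp³ backbone C → alcohol.
  CO: –C(=O)– with carbon on both sides → ketone.
  C≡CH: C≡C triple bond → alkyne.
No segment is a alkene: C≡C is alkyne, not alkene; C≡C is alkyne, not alkene; C≡CH is alkyne, not alkene. → 0.

0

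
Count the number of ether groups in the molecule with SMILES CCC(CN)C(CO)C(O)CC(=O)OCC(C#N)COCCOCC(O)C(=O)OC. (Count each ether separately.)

Reading the structure from left to right:
  CH(CH2NH2): pendant –CH2NH2: N on sp³ C, no adjacent C=O → amine.
  CH(CH2OH): pendant –CH2OH on an sp³ backbone C → alcohol.
  CH(OH): –OH on an sp³ carbon → alcohol (secondary).
  CH2COOCH2: –C(=O)–O–C with C on the carbonyl side → ester.
  CH(CN): pendant –C≡N: nitrile.
  CH2OCH2: C–O–C with sp³ carbons on both sides and no adjacent C=O → ether.
  CH2OCH2: C–O–C with sp³ carbons on both sides and no adjacent C=O → ether.
  CH(OH): –OH on an sp³ carbon → alcohol (secondary).
  COOCH3: –C(=O)OCH3: carbonyl C bonded to C and to –OCH3 → ester (not ketone + ether).
Ether appears at: CH2OCH2, CH2OCH2 → 2.

2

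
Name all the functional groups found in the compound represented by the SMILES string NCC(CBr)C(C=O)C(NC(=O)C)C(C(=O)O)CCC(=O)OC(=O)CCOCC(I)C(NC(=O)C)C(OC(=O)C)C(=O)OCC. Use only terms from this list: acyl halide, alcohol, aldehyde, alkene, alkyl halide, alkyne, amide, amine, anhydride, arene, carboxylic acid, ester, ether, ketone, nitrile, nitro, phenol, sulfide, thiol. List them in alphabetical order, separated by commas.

–NH2 on an sp³ carbon with no adjacent C=O → amine.
pendant –CH2X: halogen on sp³ carbon → alkyl halide.
pendant –CHO: carbonyl C bonded to C and H → aldehyde.
pendant –NHC(=O)CH3: N bonded to a carbonyl → amide (not amine).
pendant –COOH: carbonyl C bonded to C and –OH → carboxylic acid.
two acyl groups sharing one oxygen, –C(=O)–O–C(=O)– → anhydride.
C–O–C with sp³ carbons on both sides and no adjacent C=O → ether.
halogen on an sp³ carbon → alkyl halide.
pendant –NHC(=O)CH3: N bonded to a carbonyl → amide (not amine).
pendant –OC(=O)CH3: an acyloxy group → ester.
–C(=O)OCH2CH3: carbonyl C bonded to C and to –OEt → ester.

aldehyde, alkyl halide, amide, amine, anhydride, carboxylic acid, ester, ether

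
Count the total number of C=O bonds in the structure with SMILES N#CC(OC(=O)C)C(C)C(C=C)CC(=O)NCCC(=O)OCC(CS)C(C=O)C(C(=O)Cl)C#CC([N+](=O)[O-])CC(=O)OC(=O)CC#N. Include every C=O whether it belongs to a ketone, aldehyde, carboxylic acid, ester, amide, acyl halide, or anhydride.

7

CH(OCOCH3): ester, 1 C=O (running total 1).
CH2CONHCH2: amide, 1 C=O (running total 2).
CH2COOCH2: ester, 1 C=O (running total 3).
CH(CHO): aldehyde, 1 C=O (running total 4).
CH(COCl): acyl halide, 1 C=O (running total 5).
CH2CO-O-COCH2: anhydride, 2 C=O (running total 7).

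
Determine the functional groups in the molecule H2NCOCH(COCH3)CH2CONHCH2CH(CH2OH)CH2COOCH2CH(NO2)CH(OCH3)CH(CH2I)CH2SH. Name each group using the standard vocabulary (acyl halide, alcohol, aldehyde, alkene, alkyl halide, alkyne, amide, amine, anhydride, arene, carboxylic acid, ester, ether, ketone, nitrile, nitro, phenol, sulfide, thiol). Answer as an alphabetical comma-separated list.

Working along the chain:
  H2NCO: –C(=O)NH2: carbonyl C bonded to C and to N → amide (the N is not a separate amine).
  CH(COCH3): pendant –COCH3: carbonyl C bonded to two carbons → ketone.
  CH2CONHCH2: –C(=O)–N– linkage → amide (the N is not an amine).
  CH(CH2OH): pendant –CH2OH on an sp³ backbone C → alcohol.
  CH2COOCH2: –C(=O)–O–C with C on the carbonyl side → ester.
  CH(NO2): –NO2 on an sp³ carbon → nitro (the N=O is not a carbonyl).
  CH(OCH3): pendant –OCH3: C–O–C with sp³ C, no adjacent C=O → ether.
  CH(CH2I): pendant –CH2X: halogen on sp³ carbon → alkyl halide.
  CH2SH: –SH on an sp³ carbon → thiol.

alcohol, alkyl halide, amide, ester, ether, ketone, nitro, thiol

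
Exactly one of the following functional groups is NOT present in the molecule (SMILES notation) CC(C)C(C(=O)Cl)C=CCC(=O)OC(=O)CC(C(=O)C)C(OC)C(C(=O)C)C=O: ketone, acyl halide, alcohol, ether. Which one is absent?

ketone: present (CH(COCH3) — pendant –COCH3: carbonyl C bonded to two carbons → ketone).
acyl halide: present (CH(COCl) — pendant –C(=O)X: carbonyl C bonded to C and halogen → acyl halide).
ether: present (CH(OCH3) — pendant –OCH3: C–O–C with sp³ C, no adjacent C=O → ether).
alcohol: no segment matches this pattern.

alcohol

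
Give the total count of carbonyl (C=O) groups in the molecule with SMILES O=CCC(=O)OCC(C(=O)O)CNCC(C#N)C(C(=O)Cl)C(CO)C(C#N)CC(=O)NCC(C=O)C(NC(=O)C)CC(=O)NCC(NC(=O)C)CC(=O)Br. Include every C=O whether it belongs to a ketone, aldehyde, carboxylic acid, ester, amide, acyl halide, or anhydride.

10

OHC: aldehyde, 1 C=O (running total 1).
CH2COOCH2: ester, 1 C=O (running total 2).
CH(COOH): carboxylic acid, 1 C=O (running total 3).
CH(COCl): acyl halide, 1 C=O (running total 4).
CH2CONHCH2: amide, 1 C=O (running total 5).
CH(CHO): aldehyde, 1 C=O (running total 6).
CH(NHCOCH3): amide, 1 C=O (running total 7).
CH2CONHCH2: amide, 1 C=O (running total 8).
CH(NHCOCH3): amide, 1 C=O (running total 9).
COBr: acyl halide, 1 C=O (running total 10).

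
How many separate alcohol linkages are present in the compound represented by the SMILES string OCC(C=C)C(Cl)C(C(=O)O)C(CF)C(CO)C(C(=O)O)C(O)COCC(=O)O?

3

Taking each segment in turn:
  HOCH2: HO– on an sp³ carbon → alcohol.
  CH(CH=CH2): pendant –CH=CH2: C=C double bond → alkene.
  CH(Cl): halogen on an sp³ carbon → alkyl halide.
  CH(COOH): pendant –COOH: carbonyl C bonded to C and –OH → carboxylic acid.
  CH(CH2F): pendant –CH2X: halogen on sp³ carbon → alkyl halide.
  CH(CH2OH): pendant –CH2OH on an sp³ backbone C → alcohol.
  CH(COOH): pendant –COOH: carbonyl C bonded to C and –OH → carboxylic acid.
  CH(OH): –OH on an sp³ carbon → alcohol (secondary).
  CH2OCH2: C–O–C with sp³ carbons on both sides and no adjacent C=O → ether.
  COOH: –COOH: carbonyl C bonded to –OH and C → carboxylic acid (the –OH is not a separate alcohol).
Alcohol appears at: HOCH2, CH(CH2OH), CH(OH) → 3.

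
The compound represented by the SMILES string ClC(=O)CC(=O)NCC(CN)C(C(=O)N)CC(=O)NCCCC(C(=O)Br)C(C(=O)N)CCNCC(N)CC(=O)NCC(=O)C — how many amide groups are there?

Reading the structure from left to right:
  ClCO: –C(=O)Cl: carbonyl C bonded to C and to a halogen → acyl halide (not alkyl halide).
  CH2CONHCH2: –C(=O)–N– linkage → amide (the N is not an amine).
  CH(CH2NH2): pendant –CH2NH2: N on sp³ C, no adjacent C=O → amine.
  CH(CONH2): pendant –CONH2: carbonyl C bonded to C and N → amide.
  CH2CONHCH2: –C(=O)–N– linkage → amide (the N is not an amine).
  CH(COBr): pendant –C(=O)X: carbonyl C bonded to C and halogen → acyl halide.
  CH(CONH2): pendant –CONH2: carbonyl C bonded to C and N → amide.
  CH2NHCH2: C–N–C with sp³ carbons and no adjacent C=O → amine (secondary).
  CH(NH2): –NH2 on an sp³ carbon with no adjacent C=O → amine.
  CH2CONHCH2: –C(=O)–N– linkage → amide (the N is not an amine).
  CO: –C(=O)– with carbon on both sides → ketone.
Amide appears at: CH2CONHCH2, CH(CONH2), CH2CONHCH2, CH(CONH2), CH2CONHCH2 → 5.

5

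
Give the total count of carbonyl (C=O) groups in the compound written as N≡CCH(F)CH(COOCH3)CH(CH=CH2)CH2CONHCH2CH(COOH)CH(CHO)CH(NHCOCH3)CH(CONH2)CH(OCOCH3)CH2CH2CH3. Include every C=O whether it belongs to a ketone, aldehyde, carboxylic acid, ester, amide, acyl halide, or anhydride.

7

CH(COOCH3): ester, 1 C=O (running total 1).
CH2CONHCH2: amide, 1 C=O (running total 2).
CH(COOH): carboxylic acid, 1 C=O (running total 3).
CH(CHO): aldehyde, 1 C=O (running total 4).
CH(NHCOCH3): amide, 1 C=O (running total 5).
CH(CONH2): amide, 1 C=O (running total 6).
CH(OCOCH3): ester, 1 C=O (running total 7).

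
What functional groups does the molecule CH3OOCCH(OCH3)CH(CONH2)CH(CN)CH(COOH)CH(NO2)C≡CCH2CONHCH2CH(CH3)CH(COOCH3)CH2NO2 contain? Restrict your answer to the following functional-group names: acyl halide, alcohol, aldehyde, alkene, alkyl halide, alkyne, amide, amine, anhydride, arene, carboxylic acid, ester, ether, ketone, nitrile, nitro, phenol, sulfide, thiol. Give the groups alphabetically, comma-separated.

Working along the chain:
  CH3OOC: CH3O–C(=O)–: carbonyl C bonded to C and to –OCH3 → ester (not ketone + ether).
  CH(OCH3): pendant –OCH3: C–O–C with sp³ C, no adjacent C=O → ether.
  CH(CONH2): pendant –CONH2: carbonyl C bonded to C and N → amide.
  CH(CN): pendant –C≡N: nitrile.
  CH(COOH): pendant –COOH: carbonyl C bonded to C and –OH → carboxylic acid.
  CH(NO2): –NO2 on an sp³ carbon → nitro (the N=O is not a carbonyl).
  C≡C: C≡C triple bond → alkyne.
  CH2CONHCH2: –C(=O)–N– linkage → amide (the N is not an amine).
  CH(COOCH3): pendant –COOCH3: carbonyl C bonded to C and –OCH3 → ester.
  CH2NO2: –NO2 on carbon → nitro group.

alkyne, amide, carboxylic acid, ester, ether, nitrile, nitro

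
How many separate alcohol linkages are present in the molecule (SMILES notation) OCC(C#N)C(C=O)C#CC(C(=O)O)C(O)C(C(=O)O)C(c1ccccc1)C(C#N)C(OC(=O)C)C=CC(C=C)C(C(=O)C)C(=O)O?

Taking each segment in turn:
  HOCH2: HO– on an sp³ carbon → alcohol.
  CH(CN): pendant –C≡N: nitrile.
  CH(CHO): pendant –CHO: carbonyl C bonded to C and H → aldehyde.
  C≡C: C≡C triple bond → alkyne.
  CH(COOH): pendant –COOH: carbonyl C bonded to C and –OH → carboxylic acid.
  CH(OH): –OH on an sp³ carbon → alcohol (secondary).
  CH(COOH): pendant –COOH: carbonyl C bonded to C and –OH → carboxylic acid.
  CH(C6H5): pendant –C6H5: benzene ring → arene.
  CH(CN): pendant –C≡N: nitrile.
  CH(OCOCH3): pendant –OC(=O)CH3: an acyloxy group → ester.
  CH=CH: C=C double bond → alkene.
  CH(CH=CH2): pendant –CH=CH2: C=C double bond → alkene.
  CH(COCH3): pendant –COCH3: carbonyl C bonded to two carbons → ketone.
  COOH: –COOH: carbonyl C bonded to –OH and C → carboxylic acid (the –OH is not a separate alcohol).
Alcohol appears at: HOCH2, CH(OH) → 2.

2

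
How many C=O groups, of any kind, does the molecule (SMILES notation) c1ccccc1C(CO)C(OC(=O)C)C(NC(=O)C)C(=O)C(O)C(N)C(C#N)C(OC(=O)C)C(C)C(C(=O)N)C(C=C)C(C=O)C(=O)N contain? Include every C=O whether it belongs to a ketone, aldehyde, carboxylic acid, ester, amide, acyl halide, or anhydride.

CH(OCOCH3): ester, 1 C=O (running total 1).
CH(NHCOCH3): amide, 1 C=O (running total 2).
CO: ketone, 1 C=O (running total 3).
CH(OCOCH3): ester, 1 C=O (running total 4).
CH(CONH2): amide, 1 C=O (running total 5).
CH(CHO): aldehyde, 1 C=O (running total 6).
CONH2: amide, 1 C=O (running total 7).

7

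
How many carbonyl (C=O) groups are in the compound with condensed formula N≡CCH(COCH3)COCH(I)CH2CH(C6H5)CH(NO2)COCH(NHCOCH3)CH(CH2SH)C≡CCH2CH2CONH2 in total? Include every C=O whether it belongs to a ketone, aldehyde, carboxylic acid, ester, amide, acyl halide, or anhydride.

5

CH(COCH3): ketone, 1 C=O (running total 1).
CO: ketone, 1 C=O (running total 2).
CO: ketone, 1 C=O (running total 3).
CH(NHCOCH3): amide, 1 C=O (running total 4).
CONH2: amide, 1 C=O (running total 5).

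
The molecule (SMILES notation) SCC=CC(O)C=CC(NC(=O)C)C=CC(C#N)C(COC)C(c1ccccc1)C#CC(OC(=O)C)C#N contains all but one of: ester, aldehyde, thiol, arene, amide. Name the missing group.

aldehyde

thiol: present (HSCH2 — –SH on an sp³ carbon → thiol).
amide: present (CH(NHCOCH3) — pendant –NHC(=O)CH3: N bonded to a carbonyl → amide (not amine)).
ester: present (CH(OCOCH3) — pendant –OC(=O)CH3: an acyloxy group → ester).
arene: present (CH(C6H5) — pendant –C6H5: benzene ring → arene).
aldehyde: no segment matches this pattern.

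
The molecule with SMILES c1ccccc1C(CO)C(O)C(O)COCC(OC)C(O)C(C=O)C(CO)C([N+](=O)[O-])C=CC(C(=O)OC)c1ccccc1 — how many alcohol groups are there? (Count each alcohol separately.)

Reading the structure from left to right:
  C6H5: C6H5– phenyl ring → arene.
  CH(CH2OH): pendant –CH2OH on an sp³ backbone C → alcohol.
  CH(OH): –OH on an sp³ carbon → alcohol (secondary).
  CH(OH): –OH on an sp³ carbon → alcohol (secondary).
  CH2OCH2: C–O–C with sp³ carbons on both sides and no adjacent C=O → ether.
  CH(OCH3): pendant –OCH3: C–O–C with sp³ C, no adjacent C=O → ether.
  CH(OH): –OH on an sp³ carbon → alcohol (secondary).
  CH(CHO): pendant –CHO: carbonyl C bonded to C and H → aldehyde.
  CH(CH2OH): pendant –CH2OH on an sp³ backbone C → alcohol.
  CH(NO2): –NO2 on an sp³ carbon → nitro (the N=O is not a carbonyl).
  CH=CH: C=C double bond → alkene.
  CH(COOCH3): pendant –COOCH3: carbonyl C bonded to C and –OCH3 → ester.
  C6H5: –C6H5 phenyl ring → arene.
Alcohol appears at: CH(CH2OH), CH(OH), CH(OH), CH(OH), CH(CH2OH) → 5.

5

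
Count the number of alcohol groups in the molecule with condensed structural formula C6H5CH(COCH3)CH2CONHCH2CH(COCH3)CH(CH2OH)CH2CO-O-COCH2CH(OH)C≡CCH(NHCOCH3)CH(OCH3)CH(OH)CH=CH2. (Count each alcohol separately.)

C6H5– phenyl ring → arene.
pendant –COCH3: carbonyl C bonded to two carbons → ketone.
–C(=O)–N– linkage → amide (the N is not an amine).
pendant –COCH3: carbonyl C bonded to two carbons → ketone.
pendant –CH2OH on an sp³ backbone C → alcohol.
two acyl groups sharing one oxygen, –C(=O)–O–C(=O)– → anhydride.
–OH on an sp³ carbon → alcohol (secondary).
C≡C triple bond → alkyne.
pendant –NHC(=O)CH3: N bonded to a carbonyl → amide (not amine).
pendant –OCH3: C–O–C with sp³ C, no adjacent C=O → ether.
–OH on an sp³ carbon → alcohol (secondary).
C=C double bond → alkene.
Alcohol appears at: CH(CH2OH), CH(OH), CH(OH) → 3.

3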